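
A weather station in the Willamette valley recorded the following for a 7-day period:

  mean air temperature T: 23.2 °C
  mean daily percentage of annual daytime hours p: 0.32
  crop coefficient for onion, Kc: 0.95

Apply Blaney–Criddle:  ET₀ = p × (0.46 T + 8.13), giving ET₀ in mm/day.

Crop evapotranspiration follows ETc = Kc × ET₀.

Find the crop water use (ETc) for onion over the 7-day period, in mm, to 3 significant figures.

ET₀ = 0.32 × (0.46 × 23.2 + 8.13) = 0.32 × 18.802 = 6.0166 mm/d
ETc = Kc × ET₀ = 0.95 × 6.0166 = 5.7158 mm/d
Over 7 days: 5.7158 × 7 = 40.011 mm

40.0 mm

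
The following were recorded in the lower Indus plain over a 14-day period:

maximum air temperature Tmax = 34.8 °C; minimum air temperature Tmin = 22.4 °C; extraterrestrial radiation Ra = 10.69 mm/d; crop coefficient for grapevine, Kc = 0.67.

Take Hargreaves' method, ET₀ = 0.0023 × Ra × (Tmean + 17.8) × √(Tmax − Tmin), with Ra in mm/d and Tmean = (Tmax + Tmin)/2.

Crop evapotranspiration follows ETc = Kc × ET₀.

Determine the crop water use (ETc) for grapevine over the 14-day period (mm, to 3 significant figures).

Tmean = (34.8 + 22.4)/2 = 28.60 °C
ET₀ = 0.0023 × 10.69 × (28.60 + 17.8) × √12.4 = 0.0023 × 10.69 × 46.40 × 3.5214 = 4.0173 mm/d
ETc = Kc × ET₀ = 0.67 × 4.0173 = 2.6916 mm/d
Over 14 days: 2.6916 × 14 = 37.682 mm

37.7 mm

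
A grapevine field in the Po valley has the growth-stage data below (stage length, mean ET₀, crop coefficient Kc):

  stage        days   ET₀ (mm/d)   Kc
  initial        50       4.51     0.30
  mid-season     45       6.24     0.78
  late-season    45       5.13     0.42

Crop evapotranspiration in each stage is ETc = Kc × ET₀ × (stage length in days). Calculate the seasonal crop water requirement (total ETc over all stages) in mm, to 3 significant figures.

384 mm

initial: 0.30 × 4.51 × 50 = 67.65 mm
mid-season: 0.78 × 6.24 × 45 = 219.02 mm
late-season: 0.42 × 5.13 × 45 = 96.96 mm
Seasonal total = 383.63 mm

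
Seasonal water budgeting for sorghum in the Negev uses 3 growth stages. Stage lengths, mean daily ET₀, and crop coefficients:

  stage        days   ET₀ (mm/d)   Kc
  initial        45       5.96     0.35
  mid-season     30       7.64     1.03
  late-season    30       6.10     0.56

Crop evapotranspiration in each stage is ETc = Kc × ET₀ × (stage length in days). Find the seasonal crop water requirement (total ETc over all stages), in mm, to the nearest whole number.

initial: 0.35 × 5.96 × 45 = 93.87 mm
mid-season: 1.03 × 7.64 × 30 = 236.08 mm
late-season: 0.56 × 6.10 × 30 = 102.48 mm
Seasonal total = 432.43 mm

432 mm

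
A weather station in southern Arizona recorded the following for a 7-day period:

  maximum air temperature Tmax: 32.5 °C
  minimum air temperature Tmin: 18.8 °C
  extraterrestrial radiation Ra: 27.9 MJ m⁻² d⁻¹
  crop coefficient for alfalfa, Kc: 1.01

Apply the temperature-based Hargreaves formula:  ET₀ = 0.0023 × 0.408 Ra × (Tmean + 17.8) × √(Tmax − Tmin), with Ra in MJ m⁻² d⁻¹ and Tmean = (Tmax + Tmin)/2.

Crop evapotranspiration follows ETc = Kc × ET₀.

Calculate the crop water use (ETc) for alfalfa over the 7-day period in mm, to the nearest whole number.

Tmean = (32.5 + 18.8)/2 = 25.65 °C
0.408 Ra = 0.408 × 27.9 = 11.3832 mm/d equivalent
ET₀ = 0.0023 × 11.3832 × (25.65 + 17.8) × √13.7 = 0.0023 × 11.3832 × 43.45 × 3.7014 = 4.2106 mm/d
ETc = Kc × ET₀ = 1.01 × 4.2106 = 4.2527 mm/d
Over 7 days: 4.2527 × 7 = 29.769 mm

30 mm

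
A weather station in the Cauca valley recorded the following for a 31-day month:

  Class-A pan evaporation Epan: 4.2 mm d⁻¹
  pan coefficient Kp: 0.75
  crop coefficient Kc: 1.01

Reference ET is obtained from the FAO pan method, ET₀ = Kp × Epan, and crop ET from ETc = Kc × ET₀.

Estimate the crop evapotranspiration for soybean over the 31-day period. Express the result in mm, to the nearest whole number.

ET₀ = 0.75 × 4.2 = 3.1500 mm/d
ETc = Kc × ET₀ = 1.01 × 3.1500 = 3.1815 mm/d
Over 31 days: 3.1815 × 31 = 98.627 mm

99 mm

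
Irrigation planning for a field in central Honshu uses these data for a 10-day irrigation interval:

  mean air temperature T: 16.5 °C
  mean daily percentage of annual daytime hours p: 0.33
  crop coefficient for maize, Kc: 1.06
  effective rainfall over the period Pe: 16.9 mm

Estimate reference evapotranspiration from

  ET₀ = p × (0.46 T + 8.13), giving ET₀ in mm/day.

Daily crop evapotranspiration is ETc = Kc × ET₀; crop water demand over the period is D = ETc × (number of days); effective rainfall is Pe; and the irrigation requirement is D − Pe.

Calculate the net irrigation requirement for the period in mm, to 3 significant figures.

38.1 mm

ET₀ = 0.33 × (0.46 × 16.5 + 8.13) = 0.33 × 15.720 = 5.1876 mm/d
ETc = Kc × ET₀ = 1.06 × 5.1876 = 5.4989 mm/d
Crop demand D = ETc × 10 d = 5.4989 × 10 = 54.989 mm
D − Pe = 54.989 − 16.9 = 38.089 mm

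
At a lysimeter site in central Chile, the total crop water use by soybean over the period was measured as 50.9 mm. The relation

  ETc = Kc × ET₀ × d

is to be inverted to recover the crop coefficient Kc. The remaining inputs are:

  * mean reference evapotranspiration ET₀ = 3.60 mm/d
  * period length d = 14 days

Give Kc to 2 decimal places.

1.01

ETc = Kc × ET₀ × d  ⇒  Kc = ETc / (ET₀ × d)
Kc = 50.9 / (3.60 × 14) = 50.9 / 50.40 = 1.0099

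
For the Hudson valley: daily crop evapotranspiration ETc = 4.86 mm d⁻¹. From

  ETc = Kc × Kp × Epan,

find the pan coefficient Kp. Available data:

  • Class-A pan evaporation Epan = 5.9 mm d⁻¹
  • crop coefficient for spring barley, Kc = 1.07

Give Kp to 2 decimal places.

0.77

ETc = Kc × Kp × Epan  ⇒  Kp = ETc / (Kc × Epan)
Kp = 4.86 / (1.07 × 5.9) = 4.86 / 6.313 = 0.7698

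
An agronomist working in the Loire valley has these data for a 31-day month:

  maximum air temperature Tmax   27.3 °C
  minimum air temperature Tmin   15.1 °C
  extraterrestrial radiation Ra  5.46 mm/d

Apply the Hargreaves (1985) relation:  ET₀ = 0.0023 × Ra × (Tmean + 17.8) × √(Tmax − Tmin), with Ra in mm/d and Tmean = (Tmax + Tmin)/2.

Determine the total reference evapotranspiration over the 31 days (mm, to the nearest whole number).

53 mm

Tmean = (27.3 + 15.1)/2 = 21.20 °C
ET₀ = 0.0023 × 5.46 × (21.20 + 17.8) × √12.2 = 0.0023 × 5.46 × 39.00 × 3.4928 = 1.7106 mm/d
Over 31 days: 1.7106 × 31 = 53.029 mm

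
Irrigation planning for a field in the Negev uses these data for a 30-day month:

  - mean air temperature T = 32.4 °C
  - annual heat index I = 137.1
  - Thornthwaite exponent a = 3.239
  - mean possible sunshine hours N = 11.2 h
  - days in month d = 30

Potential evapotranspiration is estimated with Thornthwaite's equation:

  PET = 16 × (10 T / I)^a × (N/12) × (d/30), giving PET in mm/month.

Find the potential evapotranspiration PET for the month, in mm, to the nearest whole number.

10T/I = 10 × 32.4 / 137.1 = 2.3632
(10T/I)^a = 2.3632^3.239 = 16.2094
Uncorrected PET = 16 × 16.2094 = 259.350 mm
Correction = (N/12)(d/30) = (11.2/12)(30/30) = 0.9333
PET = 259.350 × 0.9333 = 242.051 mm/month

242 mm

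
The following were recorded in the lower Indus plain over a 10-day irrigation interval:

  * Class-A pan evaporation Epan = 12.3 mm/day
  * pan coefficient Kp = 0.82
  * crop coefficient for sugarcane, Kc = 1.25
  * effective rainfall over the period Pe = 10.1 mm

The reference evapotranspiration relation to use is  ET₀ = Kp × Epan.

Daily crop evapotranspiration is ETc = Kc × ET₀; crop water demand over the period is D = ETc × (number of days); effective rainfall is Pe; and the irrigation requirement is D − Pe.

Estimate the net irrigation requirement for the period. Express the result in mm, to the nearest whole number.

116 mm

ET₀ = 0.82 × 12.3 = 10.0860 mm/d
ETc = Kc × ET₀ = 1.25 × 10.0860 = 12.6075 mm/d
Crop demand D = ETc × 10 d = 12.6075 × 10 = 126.075 mm
D − Pe = 126.075 − 10.1 = 115.975 mm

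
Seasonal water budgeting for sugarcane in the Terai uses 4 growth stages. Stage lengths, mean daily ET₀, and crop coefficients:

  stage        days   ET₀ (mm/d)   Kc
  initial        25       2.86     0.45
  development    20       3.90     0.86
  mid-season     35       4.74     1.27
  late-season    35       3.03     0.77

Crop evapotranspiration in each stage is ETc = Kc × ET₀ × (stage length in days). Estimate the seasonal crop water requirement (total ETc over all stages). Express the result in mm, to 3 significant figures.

initial: 0.45 × 2.86 × 25 = 32.18 mm
development: 0.86 × 3.90 × 20 = 67.08 mm
mid-season: 1.27 × 4.74 × 35 = 210.69 mm
late-season: 0.77 × 3.03 × 35 = 81.66 mm
Seasonal total = 391.61 mm

392 mm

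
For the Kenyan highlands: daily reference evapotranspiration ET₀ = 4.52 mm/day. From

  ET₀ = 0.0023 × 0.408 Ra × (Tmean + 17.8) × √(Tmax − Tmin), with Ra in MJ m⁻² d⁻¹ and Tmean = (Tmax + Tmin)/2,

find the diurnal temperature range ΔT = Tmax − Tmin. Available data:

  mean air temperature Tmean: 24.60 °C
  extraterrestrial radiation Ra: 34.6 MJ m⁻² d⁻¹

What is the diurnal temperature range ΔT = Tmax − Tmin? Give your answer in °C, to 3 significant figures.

10.8 °C

√ΔT = ET₀ / [0.0023 × 0.408 × Ra × (Tmean+17.8)] = 4.52 / (0.0023 × 14.1168 × 42.40) = 3.2833
ΔT = 3.2833² = 10.780 °C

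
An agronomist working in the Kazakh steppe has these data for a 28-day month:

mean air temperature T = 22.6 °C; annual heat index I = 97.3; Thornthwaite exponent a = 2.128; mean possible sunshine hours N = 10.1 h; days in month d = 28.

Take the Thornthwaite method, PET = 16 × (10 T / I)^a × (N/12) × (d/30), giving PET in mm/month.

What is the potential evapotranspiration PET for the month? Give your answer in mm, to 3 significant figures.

75.5 mm

10T/I = 10 × 22.6 / 97.3 = 2.3227
(10T/I)^a = 2.3227^2.128 = 6.0094
Uncorrected PET = 16 × 6.0094 = 96.150 mm
Correction = (N/12)(d/30) = (10.1/12)(28/30) = 0.7856
PET = 96.150 × 0.7856 = 75.535 mm/month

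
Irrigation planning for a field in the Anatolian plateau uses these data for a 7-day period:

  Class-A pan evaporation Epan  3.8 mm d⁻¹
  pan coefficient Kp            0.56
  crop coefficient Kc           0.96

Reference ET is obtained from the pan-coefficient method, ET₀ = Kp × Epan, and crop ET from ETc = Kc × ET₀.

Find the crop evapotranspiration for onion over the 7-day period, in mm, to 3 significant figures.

ET₀ = 0.56 × 3.8 = 2.1280 mm/d
ETc = Kc × ET₀ = 0.96 × 2.1280 = 2.0429 mm/d
Over 7 days: 2.0429 × 7 = 14.300 mm

14.3 mm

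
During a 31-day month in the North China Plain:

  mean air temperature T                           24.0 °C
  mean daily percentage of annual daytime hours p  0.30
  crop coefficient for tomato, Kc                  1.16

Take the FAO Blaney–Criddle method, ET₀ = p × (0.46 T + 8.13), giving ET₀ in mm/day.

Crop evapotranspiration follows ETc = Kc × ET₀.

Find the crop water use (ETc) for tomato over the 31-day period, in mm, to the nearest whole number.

207 mm

ET₀ = 0.30 × (0.46 × 24.0 + 8.13) = 0.30 × 19.170 = 5.7510 mm/d
ETc = Kc × ET₀ = 1.16 × 5.7510 = 6.6712 mm/d
Over 31 days: 6.6712 × 31 = 206.807 mm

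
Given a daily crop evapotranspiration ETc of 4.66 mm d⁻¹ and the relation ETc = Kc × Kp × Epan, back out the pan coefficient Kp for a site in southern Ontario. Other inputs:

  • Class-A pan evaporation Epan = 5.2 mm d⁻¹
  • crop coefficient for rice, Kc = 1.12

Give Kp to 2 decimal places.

ETc = Kc × Kp × Epan  ⇒  Kp = ETc / (Kc × Epan)
Kp = 4.66 / (1.12 × 5.2) = 4.66 / 5.824 = 0.8001

0.80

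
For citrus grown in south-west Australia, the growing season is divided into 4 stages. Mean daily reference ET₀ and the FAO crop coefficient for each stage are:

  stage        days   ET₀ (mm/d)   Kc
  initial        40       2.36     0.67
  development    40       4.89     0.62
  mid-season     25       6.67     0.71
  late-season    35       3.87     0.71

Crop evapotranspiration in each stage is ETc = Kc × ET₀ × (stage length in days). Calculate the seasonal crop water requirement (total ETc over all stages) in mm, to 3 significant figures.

initial: 0.67 × 2.36 × 40 = 63.25 mm
development: 0.62 × 4.89 × 40 = 121.27 mm
mid-season: 0.71 × 6.67 × 25 = 118.39 mm
late-season: 0.71 × 3.87 × 35 = 96.17 mm
Seasonal total = 399.08 mm

399 mm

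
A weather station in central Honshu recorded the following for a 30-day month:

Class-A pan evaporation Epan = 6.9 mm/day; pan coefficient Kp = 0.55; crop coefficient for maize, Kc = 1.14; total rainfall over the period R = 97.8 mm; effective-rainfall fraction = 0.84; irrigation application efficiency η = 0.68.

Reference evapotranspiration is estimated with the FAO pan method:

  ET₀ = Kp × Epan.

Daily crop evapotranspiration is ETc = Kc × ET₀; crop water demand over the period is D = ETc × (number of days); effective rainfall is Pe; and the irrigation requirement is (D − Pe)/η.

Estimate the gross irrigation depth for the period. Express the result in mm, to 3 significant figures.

70.1 mm

ET₀ = 0.55 × 6.9 = 3.7950 mm/d
ETc = Kc × ET₀ = 1.14 × 3.7950 = 4.3263 mm/d
Crop demand D = ETc × 30 d = 4.3263 × 30 = 129.789 mm
Pe = 0.84 × 97.8 = 82.152 mm
D − Pe = 129.789 − 82.152 = 47.637 mm
Gross irrigation = 47.637 / 0.68 = 70.054 mm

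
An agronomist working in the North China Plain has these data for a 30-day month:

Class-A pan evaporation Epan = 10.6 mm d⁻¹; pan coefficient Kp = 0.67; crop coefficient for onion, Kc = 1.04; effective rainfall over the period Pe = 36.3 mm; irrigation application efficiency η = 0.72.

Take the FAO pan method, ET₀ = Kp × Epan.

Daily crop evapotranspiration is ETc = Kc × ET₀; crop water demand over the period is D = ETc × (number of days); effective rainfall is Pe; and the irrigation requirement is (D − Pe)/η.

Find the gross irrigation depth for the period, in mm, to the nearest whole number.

ET₀ = 0.67 × 10.6 = 7.1020 mm/d
ETc = Kc × ET₀ = 1.04 × 7.1020 = 7.3861 mm/d
Crop demand D = ETc × 30 d = 7.3861 × 30 = 221.583 mm
D − Pe = 221.583 − 36.3 = 185.283 mm
Gross irrigation = 185.283 / 0.72 = 257.338 mm

257 mm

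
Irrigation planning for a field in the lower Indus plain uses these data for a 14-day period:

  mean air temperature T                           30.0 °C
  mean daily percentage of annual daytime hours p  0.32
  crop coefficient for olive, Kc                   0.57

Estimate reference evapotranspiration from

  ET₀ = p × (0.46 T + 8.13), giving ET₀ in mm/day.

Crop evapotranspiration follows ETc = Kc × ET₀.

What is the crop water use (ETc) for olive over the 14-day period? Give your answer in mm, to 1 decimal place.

56.0 mm

ET₀ = 0.32 × (0.46 × 30.0 + 8.13) = 0.32 × 21.930 = 7.0176 mm/d
ETc = Kc × ET₀ = 0.57 × 7.0176 = 4.0000 mm/d
Over 14 days: 4.0000 × 14 = 56.000 mm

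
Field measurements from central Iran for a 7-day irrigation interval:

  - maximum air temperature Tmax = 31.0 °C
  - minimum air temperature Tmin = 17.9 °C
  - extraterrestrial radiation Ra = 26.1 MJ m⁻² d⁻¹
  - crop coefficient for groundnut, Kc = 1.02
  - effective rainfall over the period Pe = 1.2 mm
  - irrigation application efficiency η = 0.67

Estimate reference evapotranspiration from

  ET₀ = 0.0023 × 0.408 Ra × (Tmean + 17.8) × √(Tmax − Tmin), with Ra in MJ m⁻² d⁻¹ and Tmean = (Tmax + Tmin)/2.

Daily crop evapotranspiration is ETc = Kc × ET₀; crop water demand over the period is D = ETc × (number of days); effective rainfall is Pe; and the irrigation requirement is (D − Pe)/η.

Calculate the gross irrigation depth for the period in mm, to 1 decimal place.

Tmean = (31.0 + 17.9)/2 = 24.45 °C
0.408 Ra = 0.408 × 26.1 = 10.6488 mm/d equivalent
ET₀ = 0.0023 × 10.6488 × (24.45 + 17.8) × √13.1 = 0.0023 × 10.6488 × 42.25 × 3.6194 = 3.7453 mm/d
ETc = Kc × ET₀ = 1.02 × 3.7453 = 3.8202 mm/d
Crop demand D = ETc × 7 d = 3.8202 × 7 = 26.741 mm
D − Pe = 26.741 − 1.2 = 25.541 mm
Gross irrigation = 25.541 / 0.67 = 38.121 mm

38.1 mm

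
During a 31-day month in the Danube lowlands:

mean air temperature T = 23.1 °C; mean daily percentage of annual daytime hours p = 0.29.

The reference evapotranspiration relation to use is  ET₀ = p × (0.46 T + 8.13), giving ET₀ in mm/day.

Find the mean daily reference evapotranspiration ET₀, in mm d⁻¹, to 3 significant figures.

5.44 mm d⁻¹

ET₀ = 0.29 × (0.46 × 23.1 + 8.13) = 0.29 × 18.756 = 5.4392 mm/d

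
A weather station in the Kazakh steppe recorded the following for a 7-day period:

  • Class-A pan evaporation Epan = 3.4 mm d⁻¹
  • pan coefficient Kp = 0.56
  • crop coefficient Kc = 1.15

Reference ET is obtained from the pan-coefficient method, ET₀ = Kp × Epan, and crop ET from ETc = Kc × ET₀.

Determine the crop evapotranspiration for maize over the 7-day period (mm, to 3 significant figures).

ET₀ = 0.56 × 3.4 = 1.9040 mm/d
ETc = Kc × ET₀ = 1.15 × 1.9040 = 2.1896 mm/d
Over 7 days: 2.1896 × 7 = 15.327 mm

15.3 mm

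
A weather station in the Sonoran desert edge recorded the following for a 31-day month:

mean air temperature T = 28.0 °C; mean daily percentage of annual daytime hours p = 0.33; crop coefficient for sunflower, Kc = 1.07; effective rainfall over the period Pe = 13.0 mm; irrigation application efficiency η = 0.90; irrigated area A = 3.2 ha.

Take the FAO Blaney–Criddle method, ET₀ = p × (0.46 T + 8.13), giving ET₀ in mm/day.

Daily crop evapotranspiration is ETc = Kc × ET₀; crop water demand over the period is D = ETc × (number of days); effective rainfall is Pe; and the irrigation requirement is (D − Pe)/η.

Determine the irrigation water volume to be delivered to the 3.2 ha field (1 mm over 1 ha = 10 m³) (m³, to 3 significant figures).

ET₀ = 0.33 × (0.46 × 28.0 + 8.13) = 0.33 × 21.010 = 6.9333 mm/d
ETc = Kc × ET₀ = 1.07 × 6.9333 = 7.4186 mm/d
Crop demand D = ETc × 31 d = 7.4186 × 31 = 229.977 mm
D − Pe = 229.977 − 13.0 = 216.977 mm
Gross irrigation = 216.977 / 0.90 = 241.086 mm
Volume = 241.086 mm × 3.2 ha × 10 = 7714.8 m³

7710 m³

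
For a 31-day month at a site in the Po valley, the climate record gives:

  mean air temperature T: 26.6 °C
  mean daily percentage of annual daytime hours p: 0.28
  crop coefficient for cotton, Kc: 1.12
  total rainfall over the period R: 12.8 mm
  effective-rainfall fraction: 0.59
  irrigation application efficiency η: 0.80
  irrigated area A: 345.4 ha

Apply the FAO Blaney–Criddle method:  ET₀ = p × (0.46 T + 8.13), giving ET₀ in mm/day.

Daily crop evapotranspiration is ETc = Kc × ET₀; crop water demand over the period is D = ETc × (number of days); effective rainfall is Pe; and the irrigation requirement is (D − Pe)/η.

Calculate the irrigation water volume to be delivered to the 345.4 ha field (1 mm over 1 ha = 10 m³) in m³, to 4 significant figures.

822200 m³

ET₀ = 0.28 × (0.46 × 26.6 + 8.13) = 0.28 × 20.366 = 5.7025 mm/d
ETc = Kc × ET₀ = 1.12 × 5.7025 = 6.3868 mm/d
Crop demand D = ETc × 31 d = 6.3868 × 31 = 197.991 mm
Pe = 0.59 × 12.8 = 7.552 mm
D − Pe = 197.991 − 7.552 = 190.439 mm
Gross irrigation = 190.439 / 0.80 = 238.049 mm
Volume = 238.049 mm × 345.4 ha × 10 = 822221.2 m³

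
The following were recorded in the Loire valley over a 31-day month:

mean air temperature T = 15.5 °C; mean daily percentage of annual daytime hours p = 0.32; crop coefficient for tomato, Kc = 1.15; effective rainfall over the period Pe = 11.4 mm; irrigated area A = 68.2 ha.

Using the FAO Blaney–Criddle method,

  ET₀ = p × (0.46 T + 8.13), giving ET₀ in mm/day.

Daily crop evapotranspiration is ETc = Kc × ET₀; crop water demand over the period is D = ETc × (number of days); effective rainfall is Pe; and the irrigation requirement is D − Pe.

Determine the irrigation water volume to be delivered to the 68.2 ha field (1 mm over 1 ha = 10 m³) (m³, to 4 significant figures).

111000 m³

ET₀ = 0.32 × (0.46 × 15.5 + 8.13) = 0.32 × 15.260 = 4.8832 mm/d
ETc = Kc × ET₀ = 1.15 × 4.8832 = 5.6157 mm/d
Crop demand D = ETc × 31 d = 5.6157 × 31 = 174.087 mm
D − Pe = 174.087 − 11.4 = 162.687 mm
Volume = 162.687 mm × 68.2 ha × 10 = 110952.5 m³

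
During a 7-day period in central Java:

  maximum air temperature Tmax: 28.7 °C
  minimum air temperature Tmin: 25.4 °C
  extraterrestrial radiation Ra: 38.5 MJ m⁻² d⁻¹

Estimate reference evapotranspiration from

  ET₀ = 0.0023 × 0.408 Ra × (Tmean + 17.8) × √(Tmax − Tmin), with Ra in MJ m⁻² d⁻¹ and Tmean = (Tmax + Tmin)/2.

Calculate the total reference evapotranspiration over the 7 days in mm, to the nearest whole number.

21 mm

Tmean = (28.7 + 25.4)/2 = 27.05 °C
0.408 Ra = 0.408 × 38.5 = 15.7080 mm/d equivalent
ET₀ = 0.0023 × 15.7080 × (27.05 + 17.8) × √3.3 = 0.0023 × 15.7080 × 44.85 × 1.8166 = 2.9435 mm/d
Over 7 days: 2.9435 × 7 = 20.605 mm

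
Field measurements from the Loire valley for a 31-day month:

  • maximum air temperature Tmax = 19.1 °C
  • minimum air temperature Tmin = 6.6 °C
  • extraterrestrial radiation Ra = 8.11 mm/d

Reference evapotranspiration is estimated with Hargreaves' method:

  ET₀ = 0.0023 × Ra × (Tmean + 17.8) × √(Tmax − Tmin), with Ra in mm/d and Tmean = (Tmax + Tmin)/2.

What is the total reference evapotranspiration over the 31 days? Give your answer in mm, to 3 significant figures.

Tmean = (19.1 + 6.6)/2 = 12.85 °C
ET₀ = 0.0023 × 8.11 × (12.85 + 17.8) × √12.5 = 0.0023 × 8.11 × 30.65 × 3.5355 = 2.0213 mm/d
Over 31 days: 2.0213 × 31 = 62.660 mm

62.7 mm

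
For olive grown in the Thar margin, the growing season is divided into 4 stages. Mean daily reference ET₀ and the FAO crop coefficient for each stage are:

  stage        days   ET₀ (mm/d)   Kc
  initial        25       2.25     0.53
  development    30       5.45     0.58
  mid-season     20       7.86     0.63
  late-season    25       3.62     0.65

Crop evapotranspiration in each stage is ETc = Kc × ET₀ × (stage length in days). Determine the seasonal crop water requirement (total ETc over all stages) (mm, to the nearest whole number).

283 mm

initial: 0.53 × 2.25 × 25 = 29.81 mm
development: 0.58 × 5.45 × 30 = 94.83 mm
mid-season: 0.63 × 7.86 × 20 = 99.04 mm
late-season: 0.65 × 3.62 × 25 = 58.83 mm
Seasonal total = 282.51 mm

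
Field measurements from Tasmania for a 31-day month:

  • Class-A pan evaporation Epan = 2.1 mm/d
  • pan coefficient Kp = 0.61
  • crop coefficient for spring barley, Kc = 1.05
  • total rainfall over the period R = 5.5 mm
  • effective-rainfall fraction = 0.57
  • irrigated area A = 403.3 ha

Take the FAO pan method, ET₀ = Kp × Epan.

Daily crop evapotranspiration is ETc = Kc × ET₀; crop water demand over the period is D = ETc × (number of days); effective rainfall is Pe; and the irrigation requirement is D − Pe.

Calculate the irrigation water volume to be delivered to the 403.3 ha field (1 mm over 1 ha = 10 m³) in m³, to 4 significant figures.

155500 m³

ET₀ = 0.61 × 2.1 = 1.2810 mm/d
ETc = Kc × ET₀ = 1.05 × 1.2810 = 1.3451 mm/d
Crop demand D = ETc × 31 d = 1.3451 × 31 = 41.698 mm
Pe = 0.57 × 5.5 = 3.135 mm
D − Pe = 41.698 − 3.135 = 38.563 mm
Volume = 38.563 mm × 403.3 ha × 10 = 155524.6 m³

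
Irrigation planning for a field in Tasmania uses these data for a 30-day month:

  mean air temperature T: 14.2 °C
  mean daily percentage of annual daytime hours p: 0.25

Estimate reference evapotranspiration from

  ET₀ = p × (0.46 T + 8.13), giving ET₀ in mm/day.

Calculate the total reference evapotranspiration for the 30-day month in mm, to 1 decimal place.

110.0 mm

ET₀ = 0.25 × (0.46 × 14.2 + 8.13) = 0.25 × 14.662 = 3.6655 mm/d
Monthly total = 3.6655 × 30 = 109.965 mm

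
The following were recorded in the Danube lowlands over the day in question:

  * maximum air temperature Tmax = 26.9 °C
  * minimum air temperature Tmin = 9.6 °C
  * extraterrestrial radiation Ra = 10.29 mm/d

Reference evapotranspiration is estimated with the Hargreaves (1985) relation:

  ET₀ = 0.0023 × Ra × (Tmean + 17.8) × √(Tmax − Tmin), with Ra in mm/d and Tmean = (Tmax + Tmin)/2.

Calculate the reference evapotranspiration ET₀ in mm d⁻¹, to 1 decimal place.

3.5 mm d⁻¹

Tmean = (26.9 + 9.6)/2 = 18.25 °C
ET₀ = 0.0023 × 10.29 × (18.25 + 17.8) × √17.3 = 0.0023 × 10.29 × 36.05 × 4.1593 = 3.5487 mm/d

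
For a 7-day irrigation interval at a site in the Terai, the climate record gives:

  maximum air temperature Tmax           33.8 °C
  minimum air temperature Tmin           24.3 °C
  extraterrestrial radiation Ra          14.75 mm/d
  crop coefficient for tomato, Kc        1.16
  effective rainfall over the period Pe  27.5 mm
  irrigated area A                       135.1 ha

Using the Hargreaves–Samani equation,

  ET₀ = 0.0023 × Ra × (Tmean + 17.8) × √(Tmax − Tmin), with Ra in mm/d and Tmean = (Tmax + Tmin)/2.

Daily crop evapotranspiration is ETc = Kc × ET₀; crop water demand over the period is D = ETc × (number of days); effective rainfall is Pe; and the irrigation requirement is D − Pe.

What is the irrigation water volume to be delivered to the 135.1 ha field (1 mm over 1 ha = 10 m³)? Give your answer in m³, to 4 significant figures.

Tmean = (33.8 + 24.3)/2 = 29.05 °C
ET₀ = 0.0023 × 14.75 × (29.05 + 17.8) × √9.5 = 0.0023 × 14.75 × 46.85 × 3.0822 = 4.8988 mm/d
ETc = Kc × ET₀ = 1.16 × 4.8988 = 5.6826 mm/d
Crop demand D = ETc × 7 d = 5.6826 × 7 = 39.778 mm
D − Pe = 39.778 − 27.5 = 12.278 mm
Volume = 12.278 mm × 135.1 ha × 10 = 16587.6 m³

16590 m³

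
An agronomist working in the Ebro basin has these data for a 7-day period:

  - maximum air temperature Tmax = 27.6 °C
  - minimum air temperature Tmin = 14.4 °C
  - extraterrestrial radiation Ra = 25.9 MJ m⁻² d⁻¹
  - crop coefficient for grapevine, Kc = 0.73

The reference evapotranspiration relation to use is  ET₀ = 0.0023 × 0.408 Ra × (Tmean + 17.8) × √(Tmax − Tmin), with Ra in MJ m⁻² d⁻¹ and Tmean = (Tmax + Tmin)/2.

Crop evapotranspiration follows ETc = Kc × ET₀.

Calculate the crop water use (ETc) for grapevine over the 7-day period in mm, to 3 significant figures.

17.5 mm

Tmean = (27.6 + 14.4)/2 = 21.00 °C
0.408 Ra = 0.408 × 25.9 = 10.5672 mm/d equivalent
ET₀ = 0.0023 × 10.5672 × (21.00 + 17.8) × √13.2 = 0.0023 × 10.5672 × 38.80 × 3.6332 = 3.4262 mm/d
ETc = Kc × ET₀ = 0.73 × 3.4262 = 2.5011 mm/d
Over 7 days: 2.5011 × 7 = 17.508 mm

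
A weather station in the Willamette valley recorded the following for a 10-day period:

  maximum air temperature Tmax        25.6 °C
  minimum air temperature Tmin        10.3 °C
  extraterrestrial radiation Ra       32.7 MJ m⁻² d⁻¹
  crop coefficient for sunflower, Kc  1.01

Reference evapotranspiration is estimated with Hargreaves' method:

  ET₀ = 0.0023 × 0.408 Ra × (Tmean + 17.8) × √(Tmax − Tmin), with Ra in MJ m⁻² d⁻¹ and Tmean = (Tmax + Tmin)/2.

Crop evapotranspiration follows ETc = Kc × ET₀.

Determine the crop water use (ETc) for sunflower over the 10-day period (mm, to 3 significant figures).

43.3 mm

Tmean = (25.6 + 10.3)/2 = 17.95 °C
0.408 Ra = 0.408 × 32.7 = 13.3416 mm/d equivalent
ET₀ = 0.0023 × 13.3416 × (17.95 + 17.8) × √15.3 = 0.0023 × 13.3416 × 35.75 × 3.9115 = 4.2910 mm/d
ETc = Kc × ET₀ = 1.01 × 4.2910 = 4.3339 mm/d
Over 10 days: 4.3339 × 10 = 43.339 mm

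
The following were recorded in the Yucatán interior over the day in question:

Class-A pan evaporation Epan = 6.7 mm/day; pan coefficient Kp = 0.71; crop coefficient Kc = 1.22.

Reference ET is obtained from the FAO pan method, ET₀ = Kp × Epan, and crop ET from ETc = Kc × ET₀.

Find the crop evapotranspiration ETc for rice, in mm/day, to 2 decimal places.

5.80 mm/day

ET₀ = 0.71 × 6.7 = 4.7570 mm/d
ETc = Kc × ET₀ = 1.22 × 4.7570 = 5.8035 mm/d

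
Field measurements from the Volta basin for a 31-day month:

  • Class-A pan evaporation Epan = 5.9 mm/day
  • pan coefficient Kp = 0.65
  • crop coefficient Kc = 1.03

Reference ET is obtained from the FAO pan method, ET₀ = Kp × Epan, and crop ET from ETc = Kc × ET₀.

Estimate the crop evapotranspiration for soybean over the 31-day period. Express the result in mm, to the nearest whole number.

ET₀ = 0.65 × 5.9 = 3.8350 mm/d
ETc = Kc × ET₀ = 1.03 × 3.8350 = 3.9501 mm/d
Over 31 days: 3.9501 × 31 = 122.453 mm

122 mm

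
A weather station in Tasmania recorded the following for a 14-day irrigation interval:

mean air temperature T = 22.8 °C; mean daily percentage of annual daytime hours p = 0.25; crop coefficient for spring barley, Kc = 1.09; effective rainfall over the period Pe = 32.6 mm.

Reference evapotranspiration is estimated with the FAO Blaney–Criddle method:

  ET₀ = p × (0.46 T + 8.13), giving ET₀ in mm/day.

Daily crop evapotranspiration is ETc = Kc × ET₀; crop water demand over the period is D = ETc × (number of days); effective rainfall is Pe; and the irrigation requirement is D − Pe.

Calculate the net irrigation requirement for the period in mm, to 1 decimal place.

38.4 mm

ET₀ = 0.25 × (0.46 × 22.8 + 8.13) = 0.25 × 18.618 = 4.6545 mm/d
ETc = Kc × ET₀ = 1.09 × 4.6545 = 5.0734 mm/d
Crop demand D = ETc × 14 d = 5.0734 × 14 = 71.028 mm
D − Pe = 71.028 − 32.6 = 38.428 mm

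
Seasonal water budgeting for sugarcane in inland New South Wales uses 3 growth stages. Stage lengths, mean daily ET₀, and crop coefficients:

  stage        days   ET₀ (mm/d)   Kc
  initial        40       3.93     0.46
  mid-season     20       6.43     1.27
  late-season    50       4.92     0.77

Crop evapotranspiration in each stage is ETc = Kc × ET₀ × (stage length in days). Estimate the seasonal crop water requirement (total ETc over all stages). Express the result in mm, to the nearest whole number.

425 mm

initial: 0.46 × 3.93 × 40 = 72.31 mm
mid-season: 1.27 × 6.43 × 20 = 163.32 mm
late-season: 0.77 × 4.92 × 50 = 189.42 mm
Seasonal total = 425.05 mm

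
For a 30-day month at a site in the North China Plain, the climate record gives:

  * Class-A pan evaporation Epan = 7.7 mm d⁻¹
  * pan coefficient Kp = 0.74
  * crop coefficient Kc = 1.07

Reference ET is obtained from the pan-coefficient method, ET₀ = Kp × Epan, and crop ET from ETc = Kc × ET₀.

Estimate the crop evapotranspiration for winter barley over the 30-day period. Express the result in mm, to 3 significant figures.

183 mm

ET₀ = 0.74 × 7.7 = 5.6980 mm/d
ETc = Kc × ET₀ = 1.07 × 5.6980 = 6.0969 mm/d
Over 30 days: 6.0969 × 30 = 182.907 mm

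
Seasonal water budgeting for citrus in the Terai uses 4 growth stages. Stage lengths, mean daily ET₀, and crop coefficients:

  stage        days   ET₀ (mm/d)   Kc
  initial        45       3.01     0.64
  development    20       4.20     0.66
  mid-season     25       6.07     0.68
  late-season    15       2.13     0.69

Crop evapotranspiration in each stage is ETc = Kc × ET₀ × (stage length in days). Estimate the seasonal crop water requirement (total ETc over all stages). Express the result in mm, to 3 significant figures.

267 mm

initial: 0.64 × 3.01 × 45 = 86.69 mm
development: 0.66 × 4.20 × 20 = 55.44 mm
mid-season: 0.68 × 6.07 × 25 = 103.19 mm
late-season: 0.69 × 2.13 × 15 = 22.05 mm
Seasonal total = 267.37 mm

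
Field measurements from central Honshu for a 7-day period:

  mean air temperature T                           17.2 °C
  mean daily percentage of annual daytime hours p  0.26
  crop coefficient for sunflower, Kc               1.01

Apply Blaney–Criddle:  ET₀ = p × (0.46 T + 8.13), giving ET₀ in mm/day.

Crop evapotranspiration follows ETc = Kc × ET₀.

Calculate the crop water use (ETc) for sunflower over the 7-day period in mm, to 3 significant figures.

ET₀ = 0.26 × (0.46 × 17.2 + 8.13) = 0.26 × 16.042 = 4.1709 mm/d
ETc = Kc × ET₀ = 1.01 × 4.1709 = 4.2126 mm/d
Over 7 days: 4.2126 × 7 = 29.488 mm

29.5 mm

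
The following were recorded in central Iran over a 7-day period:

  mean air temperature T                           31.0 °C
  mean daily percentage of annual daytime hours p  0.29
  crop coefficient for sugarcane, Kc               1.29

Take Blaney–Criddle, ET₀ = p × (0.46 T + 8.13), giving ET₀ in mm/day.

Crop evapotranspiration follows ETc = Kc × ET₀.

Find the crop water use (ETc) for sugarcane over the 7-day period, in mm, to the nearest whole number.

ET₀ = 0.29 × (0.46 × 31.0 + 8.13) = 0.29 × 22.390 = 6.4931 mm/d
ETc = Kc × ET₀ = 1.29 × 6.4931 = 8.3761 mm/d
Over 7 days: 8.3761 × 7 = 58.633 mm

59 mm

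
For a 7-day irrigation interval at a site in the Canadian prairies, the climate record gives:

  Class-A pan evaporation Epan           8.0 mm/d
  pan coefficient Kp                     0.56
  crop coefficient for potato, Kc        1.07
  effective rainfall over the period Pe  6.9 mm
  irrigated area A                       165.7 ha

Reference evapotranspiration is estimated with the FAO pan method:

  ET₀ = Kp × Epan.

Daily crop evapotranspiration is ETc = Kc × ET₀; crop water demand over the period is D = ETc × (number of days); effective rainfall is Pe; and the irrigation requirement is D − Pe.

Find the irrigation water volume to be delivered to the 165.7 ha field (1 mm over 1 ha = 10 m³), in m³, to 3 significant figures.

ET₀ = 0.56 × 8.0 = 4.4800 mm/d
ETc = Kc × ET₀ = 1.07 × 4.4800 = 4.7936 mm/d
Crop demand D = ETc × 7 d = 4.7936 × 7 = 33.555 mm
D − Pe = 33.555 − 6.9 = 26.655 mm
Volume = 26.655 mm × 165.7 ha × 10 = 44167.3 m³

44200 m³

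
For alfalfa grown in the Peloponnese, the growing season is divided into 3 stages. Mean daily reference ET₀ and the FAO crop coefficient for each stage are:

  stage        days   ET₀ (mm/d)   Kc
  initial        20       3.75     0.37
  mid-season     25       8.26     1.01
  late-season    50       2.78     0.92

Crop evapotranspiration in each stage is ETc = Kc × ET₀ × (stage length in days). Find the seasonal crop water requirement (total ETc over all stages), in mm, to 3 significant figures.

initial: 0.37 × 3.75 × 20 = 27.75 mm
mid-season: 1.01 × 8.26 × 25 = 208.57 mm
late-season: 0.92 × 2.78 × 50 = 127.88 mm
Seasonal total = 364.20 mm

364 mm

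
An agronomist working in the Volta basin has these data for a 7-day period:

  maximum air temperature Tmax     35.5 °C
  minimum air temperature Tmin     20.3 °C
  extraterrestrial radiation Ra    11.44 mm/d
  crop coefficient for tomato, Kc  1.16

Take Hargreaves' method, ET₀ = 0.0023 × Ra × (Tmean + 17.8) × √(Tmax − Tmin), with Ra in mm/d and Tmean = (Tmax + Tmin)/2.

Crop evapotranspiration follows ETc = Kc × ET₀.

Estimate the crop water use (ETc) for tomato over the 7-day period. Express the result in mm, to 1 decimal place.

38.1 mm

Tmean = (35.5 + 20.3)/2 = 27.90 °C
ET₀ = 0.0023 × 11.44 × (27.90 + 17.8) × √15.2 = 0.0023 × 11.44 × 45.70 × 3.8987 = 4.6880 mm/d
ETc = Kc × ET₀ = 1.16 × 4.6880 = 5.4381 mm/d
Over 7 days: 5.4381 × 7 = 38.067 mm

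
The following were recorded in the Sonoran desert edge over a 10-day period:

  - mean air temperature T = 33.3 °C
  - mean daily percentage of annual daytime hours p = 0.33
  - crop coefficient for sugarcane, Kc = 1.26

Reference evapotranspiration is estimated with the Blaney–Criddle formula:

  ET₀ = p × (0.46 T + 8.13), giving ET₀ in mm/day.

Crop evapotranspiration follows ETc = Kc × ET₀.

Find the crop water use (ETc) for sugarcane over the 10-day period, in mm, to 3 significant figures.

ET₀ = 0.33 × (0.46 × 33.3 + 8.13) = 0.33 × 23.448 = 7.7378 mm/d
ETc = Kc × ET₀ = 1.26 × 7.7378 = 9.7496 mm/d
Over 10 days: 9.7496 × 10 = 97.496 mm

97.5 mm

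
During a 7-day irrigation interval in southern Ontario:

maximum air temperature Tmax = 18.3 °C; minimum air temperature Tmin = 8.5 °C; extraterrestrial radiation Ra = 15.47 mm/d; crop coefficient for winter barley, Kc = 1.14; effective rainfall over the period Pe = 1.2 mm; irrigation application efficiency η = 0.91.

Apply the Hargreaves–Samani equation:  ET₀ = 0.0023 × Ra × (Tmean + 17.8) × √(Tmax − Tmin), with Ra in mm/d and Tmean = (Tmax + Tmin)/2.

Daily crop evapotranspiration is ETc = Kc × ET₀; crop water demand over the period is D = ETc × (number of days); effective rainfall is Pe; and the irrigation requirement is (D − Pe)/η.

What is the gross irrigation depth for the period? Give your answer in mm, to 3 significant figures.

Tmean = (18.3 + 8.5)/2 = 13.40 °C
ET₀ = 0.0023 × 15.47 × (13.40 + 17.8) × √9.8 = 0.0023 × 15.47 × 31.20 × 3.1305 = 3.4753 mm/d
ETc = Kc × ET₀ = 1.14 × 3.4753 = 3.9618 mm/d
Crop demand D = ETc × 7 d = 3.9618 × 7 = 27.733 mm
D − Pe = 27.733 − 1.2 = 26.533 mm
Gross irrigation = 26.533 / 0.91 = 29.157 mm

29.2 mm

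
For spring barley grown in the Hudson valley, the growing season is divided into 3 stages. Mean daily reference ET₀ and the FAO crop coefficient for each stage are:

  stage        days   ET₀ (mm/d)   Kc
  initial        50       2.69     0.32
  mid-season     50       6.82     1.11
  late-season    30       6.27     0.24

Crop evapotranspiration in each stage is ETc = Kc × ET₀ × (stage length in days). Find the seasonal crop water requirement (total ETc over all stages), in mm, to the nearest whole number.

initial: 0.32 × 2.69 × 50 = 43.04 mm
mid-season: 1.11 × 6.82 × 50 = 378.51 mm
late-season: 0.24 × 6.27 × 30 = 45.14 mm
Seasonal total = 466.69 mm

467 mm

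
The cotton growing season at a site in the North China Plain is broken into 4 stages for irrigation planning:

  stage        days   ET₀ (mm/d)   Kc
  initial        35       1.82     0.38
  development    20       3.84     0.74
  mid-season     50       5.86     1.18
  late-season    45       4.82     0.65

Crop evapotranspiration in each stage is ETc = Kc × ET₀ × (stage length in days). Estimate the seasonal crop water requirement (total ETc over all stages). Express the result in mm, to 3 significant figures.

568 mm

initial: 0.38 × 1.82 × 35 = 24.21 mm
development: 0.74 × 3.84 × 20 = 56.83 mm
mid-season: 1.18 × 5.86 × 50 = 345.74 mm
late-season: 0.65 × 4.82 × 45 = 140.99 mm
Seasonal total = 567.77 mm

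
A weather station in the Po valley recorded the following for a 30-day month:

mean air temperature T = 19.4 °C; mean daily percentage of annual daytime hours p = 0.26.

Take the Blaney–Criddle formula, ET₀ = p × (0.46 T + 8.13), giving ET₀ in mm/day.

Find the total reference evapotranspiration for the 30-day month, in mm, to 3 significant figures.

133 mm

ET₀ = 0.26 × (0.46 × 19.4 + 8.13) = 0.26 × 17.054 = 4.4340 mm/d
Monthly total = 4.4340 × 30 = 133.020 mm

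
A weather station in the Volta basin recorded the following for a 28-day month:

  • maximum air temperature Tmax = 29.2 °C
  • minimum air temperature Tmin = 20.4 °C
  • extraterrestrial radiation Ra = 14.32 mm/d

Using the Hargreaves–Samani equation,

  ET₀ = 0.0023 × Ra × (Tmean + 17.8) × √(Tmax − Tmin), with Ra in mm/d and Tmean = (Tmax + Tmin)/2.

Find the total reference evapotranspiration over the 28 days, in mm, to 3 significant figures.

117 mm

Tmean = (29.2 + 20.4)/2 = 24.80 °C
ET₀ = 0.0023 × 14.32 × (24.80 + 17.8) × √8.8 = 0.0023 × 14.32 × 42.60 × 2.9665 = 4.1622 mm/d
Over 28 days: 4.1622 × 28 = 116.542 mm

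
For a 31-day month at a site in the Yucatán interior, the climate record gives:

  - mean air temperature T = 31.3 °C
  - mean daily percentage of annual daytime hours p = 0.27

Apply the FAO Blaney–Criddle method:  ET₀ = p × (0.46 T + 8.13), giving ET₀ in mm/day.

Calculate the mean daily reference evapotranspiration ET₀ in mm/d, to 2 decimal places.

ET₀ = 0.27 × (0.46 × 31.3 + 8.13) = 0.27 × 22.528 = 6.0826 mm/d

6.08 mm/d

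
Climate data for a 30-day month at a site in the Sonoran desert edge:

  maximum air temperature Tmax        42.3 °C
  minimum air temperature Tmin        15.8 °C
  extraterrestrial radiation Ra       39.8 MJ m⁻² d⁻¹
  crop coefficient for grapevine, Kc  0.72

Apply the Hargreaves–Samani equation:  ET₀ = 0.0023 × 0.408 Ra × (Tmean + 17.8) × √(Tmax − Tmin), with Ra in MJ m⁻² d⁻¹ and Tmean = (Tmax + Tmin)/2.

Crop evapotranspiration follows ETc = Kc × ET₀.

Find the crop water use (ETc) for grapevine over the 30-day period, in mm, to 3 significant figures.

Tmean = (42.3 + 15.8)/2 = 29.05 °C
0.408 Ra = 0.408 × 39.8 = 16.2384 mm/d equivalent
ET₀ = 0.0023 × 16.2384 × (29.05 + 17.8) × √26.5 = 0.0023 × 16.2384 × 46.85 × 5.1478 = 9.0075 mm/d
ETc = Kc × ET₀ = 0.72 × 9.0075 = 6.4854 mm/d
Over 30 days: 6.4854 × 30 = 194.562 mm

195 mm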